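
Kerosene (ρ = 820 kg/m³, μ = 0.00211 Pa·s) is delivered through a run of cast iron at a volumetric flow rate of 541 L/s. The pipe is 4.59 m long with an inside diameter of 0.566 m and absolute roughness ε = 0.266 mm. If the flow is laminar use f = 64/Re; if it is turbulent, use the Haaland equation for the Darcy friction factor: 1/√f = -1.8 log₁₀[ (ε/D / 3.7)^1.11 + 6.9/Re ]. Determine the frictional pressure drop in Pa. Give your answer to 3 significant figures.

Q = 541 L/s = 541/1000 = 0.541 m³/s.
Cross-sectional area A = πD²/4 = π(0.566)²/4 = 0.2516 m²; mean velocity V = Q/A = 0.541/0.2516 = 2.15 m/s.
Reynolds number Re = ρVD/μ = 820 · 2.15 · 0.566 / 0.00211 = 4.73e+05.
Re > 4000 → turbulent. Relative roughness ε/D = 0.000266/0.566 = 0.00047. Haaland: 1/√f = -1.8 log₁₀[(0.00047/3.7)^1.11 + 6.9/4.73e+05] = -1.8 log₁₀[4.73e-05 + 1.46e-05] = 7.575, so f = 0.01743.
Darcy-Weisbach: ΔP = f(L/D)(ρV²/2) = 0.01743·(4.59/0.566)·(820·2.15²/2) = 0.01743·8.11·1896 = 267.9 Pa.

ΔP ≈ 268 Pa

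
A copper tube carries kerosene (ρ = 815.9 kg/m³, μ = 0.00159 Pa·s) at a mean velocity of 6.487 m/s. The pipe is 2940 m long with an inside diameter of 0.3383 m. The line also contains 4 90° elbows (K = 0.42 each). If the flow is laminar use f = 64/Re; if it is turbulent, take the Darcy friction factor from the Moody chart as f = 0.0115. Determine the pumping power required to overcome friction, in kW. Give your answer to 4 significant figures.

P ≈ 1017 kW

Reynolds number Re = ρVD/μ = 815.9 · 6.487 · 0.3383 / 0.00159 = 1.126e+06.
Re > 4000 → turbulent; use the Moody-chart value f = 0.0115.
Total minor-loss coefficient ΣK = 4·0.42 = 1.68.
ΔP = [f·L/D + ΣK]·(ρV²/2) = [0.0115·2940/0.3383 + 1.68]·(815.9·6.487²/2) = [99.94 + 1.68]·1.717e+04 = 1.745e+06 Pa.
Q = V·A = 6.487·0.08989 = 0.5831 m³/s.
Pumping power P = QΔP = 0.5831·1.745e+06 = 1017200 W = 1017 kW.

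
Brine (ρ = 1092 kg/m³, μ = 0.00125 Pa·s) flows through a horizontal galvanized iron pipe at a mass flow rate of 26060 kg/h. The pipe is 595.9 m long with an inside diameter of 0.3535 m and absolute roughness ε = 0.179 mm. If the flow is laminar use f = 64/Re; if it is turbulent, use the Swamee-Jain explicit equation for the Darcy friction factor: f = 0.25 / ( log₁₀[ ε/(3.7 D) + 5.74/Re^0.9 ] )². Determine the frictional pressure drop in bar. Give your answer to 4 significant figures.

ṁ = 26060 kg/h = 26060/3600 = 7.239 kg/s.
A = πD²/4 = π(0.3535)²/4 = 0.09815 m²; mean velocity V = ṁ/(ρA) = 7.239/(1092 · 0.09815) = 0.06754 m/s.
Reynolds number Re = ρVD/μ = 1092 · 0.06754 · 0.3535 / 0.00125 = 2.086e+04.
Re > 4000 → turbulent. Relative roughness ε/D = 0.000179/0.3535 = 0.000506. Swamee-Jain: f = 0.25/(log₁₀[0.000506/3.7 + 5.74/2.086e+04^0.9])² = 0.25/(log₁₀[0.000137 + 0.000744])² = 0.25/(-3.055)² = 0.02678.
Darcy-Weisbach: ΔP = f(L/D)(ρV²/2) = 0.02678·(595.9/0.3535)·(1092·0.06754²/2) = 0.02678·1686·2.491 = 112.5 Pa.
ΔP = 112.5 Pa = 0.001125 bar.

ΔP ≈ 0.001125 bar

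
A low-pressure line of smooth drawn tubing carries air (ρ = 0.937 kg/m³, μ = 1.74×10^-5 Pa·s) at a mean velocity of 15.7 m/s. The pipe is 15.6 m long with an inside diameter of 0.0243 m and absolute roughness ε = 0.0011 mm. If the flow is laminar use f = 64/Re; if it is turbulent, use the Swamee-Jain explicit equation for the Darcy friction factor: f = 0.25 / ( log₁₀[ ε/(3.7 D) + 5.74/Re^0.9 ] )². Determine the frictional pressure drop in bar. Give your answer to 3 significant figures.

Reynolds number Re = ρVD/μ = 0.937 · 15.7 · 0.0243 / 1.74e-05 = 2.054e+04.
Re > 4000 → turbulent. Relative roughness ε/D = 1.1e-06/0.0243 = 4.53e-05. Swamee-Jain: f = 0.25/(log₁₀[4.53e-05/3.7 + 5.74/2.054e+04^0.9])² = 0.25/(log₁₀[1.22e-05 + 0.000754])² = 0.25/(-3.116)² = 0.02576.
Darcy-Weisbach: ΔP = f(L/D)(ρV²/2) = 0.02576·(15.6/0.0243)·(0.937·15.7²/2) = 0.02576·642·115.5 = 1909 Pa.
ΔP = 1909 Pa = 0.0191 bar.

ΔP ≈ 0.0191 bar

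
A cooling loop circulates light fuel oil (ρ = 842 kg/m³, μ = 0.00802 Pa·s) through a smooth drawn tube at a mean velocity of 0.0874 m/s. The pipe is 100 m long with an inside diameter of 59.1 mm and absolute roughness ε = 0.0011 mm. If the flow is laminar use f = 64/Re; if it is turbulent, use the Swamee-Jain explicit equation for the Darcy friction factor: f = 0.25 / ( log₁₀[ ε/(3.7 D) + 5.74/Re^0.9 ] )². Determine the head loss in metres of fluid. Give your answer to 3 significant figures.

h_f ≈ 0.0777 m

Reynolds number Re = ρVD/μ = 842 · 0.0874 · 0.0591 / 0.00802 = 542.3.
Re < 2300 → laminar flow, so f = 64/Re = 64/542.3 = 0.118 (the turbulent correlation is not needed).
Darcy-Weisbach: ΔP = f(L/D)(ρV²/2) = 0.118·(100/0.0591)·(842·0.0874²/2) = 0.118·1692·3.216 = 642.2 Pa.
Head loss h_f = ΔP/(ρg) = 642.2/(842·9.81) = 0.0777 m.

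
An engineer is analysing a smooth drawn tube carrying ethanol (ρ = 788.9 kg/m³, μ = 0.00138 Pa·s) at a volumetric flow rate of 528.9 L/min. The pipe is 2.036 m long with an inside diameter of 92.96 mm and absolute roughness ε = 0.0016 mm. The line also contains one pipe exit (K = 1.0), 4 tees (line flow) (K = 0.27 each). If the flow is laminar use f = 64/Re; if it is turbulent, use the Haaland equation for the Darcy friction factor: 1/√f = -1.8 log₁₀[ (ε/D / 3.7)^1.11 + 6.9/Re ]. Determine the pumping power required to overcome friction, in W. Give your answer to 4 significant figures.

Q = 528.9 L/min = 528.9/60000 = 0.008815 m³/s.
Cross-sectional area A = πD²/4 = π(0.09296)²/4 = 0.006787 m²; mean velocity V = Q/A = 0.008815/0.006787 = 1.299 m/s.
Reynolds number Re = ρVD/μ = 788.9 · 1.299 · 0.09296 / 0.00138 = 6.902e+04.
Re > 4000 → turbulent. Relative roughness ε/D = 1.6e-06/0.09296 = 1.72e-05. Haaland: 1/√f = -1.8 log₁₀[(1.72e-05/3.7)^1.11 + 6.9/6.902e+04] = -1.8 log₁₀[1.21e-06 + 0.0001] = 7.191, so f = 0.01934.
Total minor-loss coefficient ΣK = 1·1 + 4·0.27 = 2.08.
ΔP = [f·L/D + ΣK]·(ρV²/2) = [0.01934·2.036/0.09296 + 2.08]·(788.9·1.299²/2) = [0.4236 + 2.08]·665.4 = 1666 Pa.
Pumping power P = QΔP = 0.008815·1666 = 14.684 W = 14.68 W.

P ≈ 14.68 W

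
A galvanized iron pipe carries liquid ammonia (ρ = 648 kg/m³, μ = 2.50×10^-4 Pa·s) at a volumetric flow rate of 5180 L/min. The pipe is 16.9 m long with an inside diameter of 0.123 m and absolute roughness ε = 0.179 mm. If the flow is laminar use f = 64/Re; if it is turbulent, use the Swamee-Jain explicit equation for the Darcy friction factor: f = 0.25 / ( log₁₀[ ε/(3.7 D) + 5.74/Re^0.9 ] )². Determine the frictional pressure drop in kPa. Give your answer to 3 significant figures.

ΔP ≈ 51.0 kPa

Q = 5180 L/min = 5180/60000 = 0.08633 m³/s.
Cross-sectional area A = πD²/4 = π(0.123)²/4 = 0.01188 m²; mean velocity V = Q/A = 0.08633/0.01188 = 7.266 m/s.
Reynolds number Re = ρVD/μ = 648 · 7.266 · 0.123 / 0.00025 = 2.316e+06.
Re > 4000 → turbulent. Relative roughness ε/D = 0.000179/0.123 = 0.00146. Swamee-Jain: f = 0.25/(log₁₀[0.00146/3.7 + 5.74/2.316e+06^0.9])² = 0.25/(log₁₀[0.000393 + 1.07e-05])² = 0.25/(-3.394)² = 0.02171.
Darcy-Weisbach: ΔP = f(L/D)(ρV²/2) = 0.02171·(16.9/0.123)·(648·7.266²/2) = 0.02171·137.4·1.71e+04 = 5.102e+04 Pa.
ΔP = 5.102e+04 Pa = 51.0 kPa.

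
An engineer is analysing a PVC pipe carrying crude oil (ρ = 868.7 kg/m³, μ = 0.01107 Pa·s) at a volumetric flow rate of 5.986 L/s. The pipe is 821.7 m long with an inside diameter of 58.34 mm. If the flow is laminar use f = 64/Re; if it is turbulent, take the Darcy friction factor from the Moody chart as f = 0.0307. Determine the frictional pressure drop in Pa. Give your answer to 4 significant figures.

ΔP ≈ 941800 Pa

Q = 5.986 L/s = 5.986/1000 = 0.005986 m³/s.
Cross-sectional area A = πD²/4 = π(0.05834)²/4 = 0.002673 m²; mean velocity V = Q/A = 0.005986/0.002673 = 2.239 m/s.
Reynolds number Re = ρVD/μ = 868.7 · 2.239 · 0.05834 / 0.0111 = 1.025e+04.
Re > 4000 → turbulent; use the Moody-chart value f = 0.0307.
Darcy-Weisbach: ΔP = f(L/D)(ρV²/2) = 0.0307·(821.7/0.05834)·(868.7·2.239²/2) = 0.0307·1.408e+04·2178 = 9.418e+05 Pa.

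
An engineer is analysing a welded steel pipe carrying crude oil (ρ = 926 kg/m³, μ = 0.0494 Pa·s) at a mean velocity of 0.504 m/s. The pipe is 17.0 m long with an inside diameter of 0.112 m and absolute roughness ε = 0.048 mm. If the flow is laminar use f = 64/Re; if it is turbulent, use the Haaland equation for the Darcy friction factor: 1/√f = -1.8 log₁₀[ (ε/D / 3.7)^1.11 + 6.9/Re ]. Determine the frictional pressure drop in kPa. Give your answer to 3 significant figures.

Reynolds number Re = ρVD/μ = 926 · 0.504 · 0.112 / 0.0494 = 1058.
Re < 2300 → laminar flow, so f = 64/Re = 64/1058 = 0.06048 (the turbulent correlation is not needed).
Darcy-Weisbach: ΔP = f(L/D)(ρV²/2) = 0.06048·(17/0.112)·(926·0.504²/2) = 0.06048·151.8·117.6 = 1080 Pa.
ΔP = 1080 Pa = 1.08 kPa.

ΔP ≈ 1.08 kPa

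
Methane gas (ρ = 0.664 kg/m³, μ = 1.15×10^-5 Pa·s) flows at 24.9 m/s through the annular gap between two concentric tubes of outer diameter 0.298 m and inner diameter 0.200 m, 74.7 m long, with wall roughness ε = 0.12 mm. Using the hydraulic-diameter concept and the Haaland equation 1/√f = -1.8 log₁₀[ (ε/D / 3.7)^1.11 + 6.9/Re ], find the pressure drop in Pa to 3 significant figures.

Hydraulic diameter D_h = 4A/P = D_o - D_i = 0.298 - 0.2 = 0.098 m.
Re = ρVD_h/μ = 0.664·24.9·0.098/1.15e-05 = 1.409e+05.
ε/D_h = 0.00012/0.098 = 0.00122; Haaland gives 1/√f = -1.8 log₁₀[0.000137+4.9e-05] = 6.715, so f = 0.02218.
ΔP = f(L/D_h)(ρV²/2) = 0.02218·74.7/0.098·205.8 = 3480 Pa.

ΔP ≈ 3480 Pa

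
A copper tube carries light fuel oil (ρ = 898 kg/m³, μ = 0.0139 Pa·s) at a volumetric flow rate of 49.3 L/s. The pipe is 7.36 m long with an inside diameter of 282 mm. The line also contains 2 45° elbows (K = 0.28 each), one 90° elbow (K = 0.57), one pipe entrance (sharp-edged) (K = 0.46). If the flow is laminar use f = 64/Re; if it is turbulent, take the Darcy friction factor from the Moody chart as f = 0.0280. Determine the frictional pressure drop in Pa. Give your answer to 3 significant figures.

Q = 49.3 L/s = 49.3/1000 = 0.0493 m³/s.
Cross-sectional area A = πD²/4 = π(0.282)²/4 = 0.06246 m²; mean velocity V = Q/A = 0.0493/0.06246 = 0.7893 m/s.
Reynolds number Re = ρVD/μ = 898 · 0.7893 · 0.282 / 0.0139 = 1.438e+04.
Re > 4000 → turbulent; use the Moody-chart value f = 0.0280.
Total minor-loss coefficient ΣK = 2·0.28 + 1·0.57 + 1·0.46 = 1.59.
ΔP = [f·L/D + ΣK]·(ρV²/2) = [0.028·7.36/0.282 + 1.59]·(898·0.7893²/2) = [0.7308 + 1.59]·279.7 = 649.2 Pa.

ΔP ≈ 649 Pa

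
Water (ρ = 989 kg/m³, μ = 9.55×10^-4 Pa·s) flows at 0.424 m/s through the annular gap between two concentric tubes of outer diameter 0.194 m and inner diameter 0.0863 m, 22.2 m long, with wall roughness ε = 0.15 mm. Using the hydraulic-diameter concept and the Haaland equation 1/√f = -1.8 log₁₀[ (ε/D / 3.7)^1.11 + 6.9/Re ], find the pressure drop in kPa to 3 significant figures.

ΔP ≈ 0.457 kPa

Hydraulic diameter D_h = 4A/P = D_o - D_i = 0.194 - 0.0863 = 0.1077 m.
Re = ρVD_h/μ = 989·0.424·0.1077/0.000955 = 4.729e+04.
ε/D_h = 0.00015/0.1077 = 0.00139; Haaland gives 1/√f = -1.8 log₁₀[0.000158+0.000146] = 6.331, so f = 0.02495.
ΔP = f(L/D_h)(ρV²/2) = 0.02495·22.2/0.1077·88.9 = 457.2 Pa.
ΔP = 0.457 kPa.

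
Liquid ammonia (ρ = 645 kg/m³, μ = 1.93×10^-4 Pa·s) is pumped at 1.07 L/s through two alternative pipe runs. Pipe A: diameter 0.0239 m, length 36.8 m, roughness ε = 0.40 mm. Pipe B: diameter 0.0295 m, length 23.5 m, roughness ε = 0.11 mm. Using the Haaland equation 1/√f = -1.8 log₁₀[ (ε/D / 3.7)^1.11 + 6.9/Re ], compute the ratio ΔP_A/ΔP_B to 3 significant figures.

Pipe A: V = Q/A = 0.00107/0.0004486 = 2.385 m/s; Re = 1.905e+05; ε/D = 0.0167; Haaland → f = 0.04579; ΔP_A = f(L/D)(ρV²/2) = 1.293e+05 Pa.
Pipe B: V = Q/A = 0.00107/0.0006835 = 1.565 m/s; Re = 1.543e+05; ε/D = 0.00373; Haaland → f = 0.02857; ΔP_B = f(L/D)(ρV²/2) = 1.799e+04 Pa.
ΔP_A/ΔP_B = 1.293e+05/1.799e+04 = 7.19.

ΔP_A/ΔP_B ≈ 7.19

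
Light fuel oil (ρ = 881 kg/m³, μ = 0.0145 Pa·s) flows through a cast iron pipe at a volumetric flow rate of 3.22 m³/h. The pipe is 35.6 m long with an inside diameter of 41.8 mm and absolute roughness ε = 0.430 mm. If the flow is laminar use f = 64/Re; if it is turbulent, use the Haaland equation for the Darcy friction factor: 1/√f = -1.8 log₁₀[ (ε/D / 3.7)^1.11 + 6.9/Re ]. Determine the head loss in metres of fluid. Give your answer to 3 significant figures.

h_f ≈ 0.713 m

Q = 3.22 m³/h = 3.22/3600 = 0.0008944 m³/s.
Cross-sectional area A = πD²/4 = π(0.0418)²/4 = 0.001372 m²; mean velocity V = Q/A = 0.0008944/0.001372 = 0.6518 m/s.
Reynolds number Re = ρVD/μ = 881 · 0.6518 · 0.0418 / 0.0145 = 1655.
Re < 2300 → laminar flow, so f = 64/Re = 64/1655 = 0.03866 (the turbulent correlation is not needed).
Darcy-Weisbach: ΔP = f(L/D)(ρV²/2) = 0.03866·(35.6/0.0418)·(881·0.6518²/2) = 0.03866·851.7·187.1 = 6162 Pa.
Head loss h_f = ΔP/(ρg) = 6162/(881·9.81) = 0.713 m.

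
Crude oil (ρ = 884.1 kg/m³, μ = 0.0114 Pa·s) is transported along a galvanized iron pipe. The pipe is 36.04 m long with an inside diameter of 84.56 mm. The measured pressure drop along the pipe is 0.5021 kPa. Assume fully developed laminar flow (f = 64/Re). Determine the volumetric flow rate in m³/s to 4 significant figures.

Q ≈ 0.001534 m³/s

For laminar flow, f = 64/Re with Re = ρVD/μ, so Darcy-Weisbach reduces to ΔP = 32μLV/D². Solving for V: V = ΔP·D²/(32μL) = 502.1·(0.08456)²/(32·0.0114·36.04) = 0.2731 m/s.
Check: Re = ρVD/μ = 884.1·0.2731·0.08456/0.0114 = 1791 < 2300, so the laminar assumption holds.
Q = V·A = 0.2731·(π/4·0.08456²) = 0.001534 m³/s = 0.001534 m³/s.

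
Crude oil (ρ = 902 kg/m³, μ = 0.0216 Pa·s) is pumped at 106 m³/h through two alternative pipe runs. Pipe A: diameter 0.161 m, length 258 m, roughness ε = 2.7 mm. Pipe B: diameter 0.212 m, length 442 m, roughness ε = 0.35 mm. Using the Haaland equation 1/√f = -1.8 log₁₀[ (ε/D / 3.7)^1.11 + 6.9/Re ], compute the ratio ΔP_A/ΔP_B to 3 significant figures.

ΔP_A/ΔP_B ≈ 3.23

Pipe A: V = Q/A = 0.02944/0.02036 = 1.446 m/s; Re = 9724; ε/D = 0.0168; Haaland → f = 0.04966; ΔP_A = f(L/D)(ρV²/2) = 7.507e+04 Pa.
Pipe B: V = Q/A = 0.02944/0.0353 = 0.8341 m/s; Re = 7385; ε/D = 0.00165; Haaland → f = 0.0355; ΔP_B = f(L/D)(ρV²/2) = 2.322e+04 Pa.
ΔP_A/ΔP_B = 7.507e+04/2.322e+04 = 3.23.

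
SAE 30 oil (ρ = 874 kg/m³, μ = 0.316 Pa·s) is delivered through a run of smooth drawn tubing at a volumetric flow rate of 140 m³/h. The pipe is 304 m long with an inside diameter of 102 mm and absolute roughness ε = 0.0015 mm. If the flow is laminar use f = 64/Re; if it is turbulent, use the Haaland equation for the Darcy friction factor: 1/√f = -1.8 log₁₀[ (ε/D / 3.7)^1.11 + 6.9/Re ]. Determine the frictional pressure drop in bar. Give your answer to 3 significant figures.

Q = 140 m³/h = 140/3600 = 0.03889 m³/s.
Cross-sectional area A = πD²/4 = π(0.102)²/4 = 0.008171 m²; mean velocity V = Q/A = 0.03889/0.008171 = 4.759 m/s.
Reynolds number Re = ρVD/μ = 874 · 4.759 · 0.102 / 0.316 = 1343.
Re < 2300 → laminar flow, so f = 64/Re = 64/1343 = 0.04767 (the turbulent correlation is not needed).
Darcy-Weisbach: ΔP = f(L/D)(ρV²/2) = 0.04767·(304/0.102)·(874·4.759²/2) = 0.04767·2980·9898 = 1.406e+06 Pa.
ΔP = 1.406e+06 Pa = 14.1 bar.

ΔP ≈ 14.1 bar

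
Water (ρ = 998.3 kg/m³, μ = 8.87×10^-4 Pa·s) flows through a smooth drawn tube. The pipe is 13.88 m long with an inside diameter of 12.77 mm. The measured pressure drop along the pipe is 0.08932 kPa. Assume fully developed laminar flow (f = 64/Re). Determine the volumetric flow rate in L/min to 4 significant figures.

Q ≈ 0.2841 L/min

For laminar flow, f = 64/Re with Re = ρVD/μ, so Darcy-Weisbach reduces to ΔP = 32μLV/D². Solving for V: V = ΔP·D²/(32μL) = 89.32·(0.01277)²/(32·0.000887·13.88) = 0.03697 m/s.
Check: Re = ρVD/μ = 998.3·0.03697·0.01277/0.000887 = 531.4 < 2300, so the laminar assumption holds.
Q = V·A = 0.03697·(π/4·0.01277²) = 4.735e-06 m³/s = 0.2841 L/min.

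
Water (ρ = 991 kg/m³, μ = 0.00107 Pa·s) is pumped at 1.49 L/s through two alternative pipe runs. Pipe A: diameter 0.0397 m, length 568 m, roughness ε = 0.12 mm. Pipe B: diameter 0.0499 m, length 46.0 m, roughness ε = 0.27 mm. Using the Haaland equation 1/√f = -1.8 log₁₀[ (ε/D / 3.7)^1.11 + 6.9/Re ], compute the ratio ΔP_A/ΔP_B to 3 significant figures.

Pipe A: V = Q/A = 0.00149/0.001238 = 1.204 m/s; Re = 4.426e+04; ε/D = 0.00302; Haaland → f = 0.02876; ΔP_A = f(L/D)(ρV²/2) = 2.954e+05 Pa.
Pipe B: V = Q/A = 0.00149/0.001956 = 0.7619 m/s; Re = 3.521e+04; ε/D = 0.00541; Haaland → f = 0.03337; ΔP_B = f(L/D)(ρV²/2) = 8847 Pa.
ΔP_A/ΔP_B = 2.954e+05/8847 = 33.4.

ΔP_A/ΔP_B ≈ 33.4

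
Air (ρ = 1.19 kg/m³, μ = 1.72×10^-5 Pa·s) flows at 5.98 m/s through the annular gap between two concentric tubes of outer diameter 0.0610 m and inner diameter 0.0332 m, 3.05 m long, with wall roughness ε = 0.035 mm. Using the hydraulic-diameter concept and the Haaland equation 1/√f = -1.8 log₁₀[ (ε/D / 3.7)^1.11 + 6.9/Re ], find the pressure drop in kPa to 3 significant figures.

Hydraulic diameter D_h = 4A/P = D_o - D_i = 0.061 - 0.0332 = 0.0278 m.
Re = ρVD_h/μ = 1.19·5.98·0.0278/1.72e-05 = 1.15e+04.
ε/D_h = 3.5e-05/0.0278 = 0.00126; Haaland gives 1/√f = -1.8 log₁₀[0.000141+0.0006] = 5.634, so f = 0.0315.
ΔP = f(L/D_h)(ρV²/2) = 0.0315·3.05/0.0278·21.28 = 73.54 Pa.
ΔP = 0.0735 kPa.

ΔP ≈ 0.0735 kPa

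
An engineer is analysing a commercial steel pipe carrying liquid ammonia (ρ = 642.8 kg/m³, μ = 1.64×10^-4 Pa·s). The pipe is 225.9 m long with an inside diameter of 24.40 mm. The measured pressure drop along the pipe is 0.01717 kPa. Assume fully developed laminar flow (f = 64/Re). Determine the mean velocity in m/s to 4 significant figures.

V ≈ 0.008623 m/s

For laminar flow, f = 64/Re with Re = ρVD/μ, so Darcy-Weisbach reduces to ΔP = 32μLV/D². Solving for V: V = ΔP·D²/(32μL) = 17.17·(0.0244)²/(32·0.000164·225.9) = 0.008623 m/s.
Check: Re = ρVD/μ = 642.8·0.008623·0.0244/0.000164 = 824.6 < 2300, so the laminar assumption holds.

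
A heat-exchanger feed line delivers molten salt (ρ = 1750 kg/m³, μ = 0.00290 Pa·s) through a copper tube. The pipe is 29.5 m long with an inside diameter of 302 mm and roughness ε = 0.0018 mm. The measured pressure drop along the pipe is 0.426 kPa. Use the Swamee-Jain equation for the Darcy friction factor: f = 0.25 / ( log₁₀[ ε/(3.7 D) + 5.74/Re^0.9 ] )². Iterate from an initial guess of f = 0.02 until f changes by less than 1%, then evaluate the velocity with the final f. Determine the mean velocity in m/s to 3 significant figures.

V ≈ 0.525 m/s

Rearranging Darcy-Weisbach: V = √(2·ΔP·D/(f·L·ρ)). With ε/D = 1.8e-06/0.302 = 5.96e-06, iterate starting from f = 0.02:
  f = 0.02 → V = √(2·426·0.302/(0.02·29.5·1750)) = 0.4992 m/s; Re = ρVD/μ = 9.098e+04; f → 0.01826
  f = 0.01826 → V = 0.5225 m/s; Re = 9.522e+04; f → 0.01808
Converged (Δf/f < 1%). With the final f = 0.01808: V = √(2·426·0.302/(0.01808·29.5·1750)) = 0.525 m/s.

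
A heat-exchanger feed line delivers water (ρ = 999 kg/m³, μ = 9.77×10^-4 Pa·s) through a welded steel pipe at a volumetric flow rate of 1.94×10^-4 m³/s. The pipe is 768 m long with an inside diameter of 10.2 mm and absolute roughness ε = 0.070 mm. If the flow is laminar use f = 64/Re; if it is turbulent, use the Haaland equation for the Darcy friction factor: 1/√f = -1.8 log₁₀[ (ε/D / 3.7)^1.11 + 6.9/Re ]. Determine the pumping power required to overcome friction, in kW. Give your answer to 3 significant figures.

P ≈ 1.49 kW

Cross-sectional area A = πD²/4 = π(0.0102)²/4 = 8.171e-05 m²; mean velocity V = Q/A = 0.000194/8.171e-05 = 2.374 m/s.
Reynolds number Re = ρVD/μ = 999 · 2.374 · 0.0102 / 0.000977 = 2.476e+04.
Re > 4000 → turbulent. Relative roughness ε/D = 7e-05/0.0102 = 0.00686. Haaland: 1/√f = -1.8 log₁₀[(0.00686/3.7)^1.11 + 6.9/2.476e+04] = -1.8 log₁₀[0.000929 + 0.000279] = 5.253, so f = 0.03624.
Darcy-Weisbach: ΔP = f(L/D)(ρV²/2) = 0.03624·(768/0.0102)·(999·2.374²/2) = 0.03624·7.529e+04·2816 = 7.683e+06 Pa.
Pumping power P = QΔP = 0.000194·7.683e+06 = 1491 W = 1.49 kW.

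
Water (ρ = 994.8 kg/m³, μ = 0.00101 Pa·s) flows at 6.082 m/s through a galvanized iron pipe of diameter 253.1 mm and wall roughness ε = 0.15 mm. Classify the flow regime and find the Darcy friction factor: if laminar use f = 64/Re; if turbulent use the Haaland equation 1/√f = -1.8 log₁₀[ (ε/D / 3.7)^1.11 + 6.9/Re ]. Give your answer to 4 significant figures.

Re = ρVD/μ = 994.8·6.082·0.2531/0.00101 = 1.516e+06.
Re > 4000 → turbulent. ε/D = 0.00015/0.2531 = 0.000593; Haaland: 1/√f = -1.8 log₁₀[6.12e-05 + 4.55e-06] = 7.527, so f = 0.01765.

f ≈ 0.01765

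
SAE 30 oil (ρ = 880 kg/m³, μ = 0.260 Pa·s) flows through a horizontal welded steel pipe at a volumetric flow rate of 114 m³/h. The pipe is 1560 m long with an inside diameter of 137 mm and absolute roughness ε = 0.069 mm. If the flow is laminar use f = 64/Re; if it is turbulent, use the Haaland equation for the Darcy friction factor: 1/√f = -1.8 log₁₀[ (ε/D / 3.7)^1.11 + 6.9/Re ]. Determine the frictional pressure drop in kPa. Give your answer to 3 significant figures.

ΔP ≈ 1490 kPa

Q = 114 m³/h = 114/3600 = 0.03167 m³/s.
Cross-sectional area A = πD²/4 = π(0.137)²/4 = 0.01474 m²; mean velocity V = Q/A = 0.03167/0.01474 = 2.148 m/s.
Reynolds number Re = ρVD/μ = 880 · 2.148 · 0.137 / 0.26 = 996.1.
Re < 2300 → laminar flow, so f = 64/Re = 64/996.1 = 0.06425 (the turbulent correlation is not needed).
Darcy-Weisbach: ΔP = f(L/D)(ρV²/2) = 0.06425·(1560/0.137)·(880·2.148²/2) = 0.06425·1.139e+04·2030 = 1.486e+06 Pa.
ΔP = 1.486e+06 Pa = 1490 kPa.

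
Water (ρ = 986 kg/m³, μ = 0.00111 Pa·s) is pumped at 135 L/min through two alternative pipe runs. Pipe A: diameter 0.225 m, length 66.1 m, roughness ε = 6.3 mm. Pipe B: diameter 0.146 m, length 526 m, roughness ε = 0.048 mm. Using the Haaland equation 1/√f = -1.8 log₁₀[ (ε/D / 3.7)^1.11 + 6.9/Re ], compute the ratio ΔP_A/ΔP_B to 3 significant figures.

ΔP_A/ΔP_B ≈ 0.0311

Pipe A: V = Q/A = 0.00225/0.03976 = 0.05659 m/s; Re = 1.131e+04; ε/D = 0.028; Haaland → f = 0.05843; ΔP_A = f(L/D)(ρV²/2) = 27.1 Pa.
Pipe B: V = Q/A = 0.00225/0.01674 = 0.1344 m/s; Re = 1.743e+04; ε/D = 0.000329; Haaland → f = 0.0272; ΔP_B = f(L/D)(ρV²/2) = 872.5 Pa.
ΔP_A/ΔP_B = 27.1/872.5 = 0.0311.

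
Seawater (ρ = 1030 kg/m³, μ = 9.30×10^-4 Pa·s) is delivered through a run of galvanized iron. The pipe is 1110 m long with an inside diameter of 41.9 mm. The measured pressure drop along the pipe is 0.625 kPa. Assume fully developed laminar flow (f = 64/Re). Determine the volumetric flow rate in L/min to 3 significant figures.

Q ≈ 2.75 L/min

For laminar flow, f = 64/Re with Re = ρVD/μ, so Darcy-Weisbach reduces to ΔP = 32μLV/D². Solving for V: V = ΔP·D²/(32μL) = 625·(0.0419)²/(32·0.00093·1110) = 0.03322 m/s.
Check: Re = ρVD/μ = 1030·0.03322·0.0419/0.00093 = 1541 < 2300, so the laminar assumption holds.
Q = V·A = 0.03322·(π/4·0.0419²) = 4.58e-05 m³/s = 2.75 L/min.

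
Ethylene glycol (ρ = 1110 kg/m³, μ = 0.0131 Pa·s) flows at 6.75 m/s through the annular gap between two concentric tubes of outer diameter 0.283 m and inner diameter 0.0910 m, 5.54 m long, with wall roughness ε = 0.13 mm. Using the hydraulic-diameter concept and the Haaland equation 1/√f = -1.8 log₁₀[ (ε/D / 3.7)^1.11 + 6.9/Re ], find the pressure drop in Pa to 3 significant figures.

Hydraulic diameter D_h = 4A/P = D_o - D_i = 0.283 - 0.091 = 0.192 m.
Re = ρVD_h/μ = 1110·6.75·0.192/0.0131 = 1.098e+05.
ε/D_h = 0.00013/0.192 = 0.000677; Haaland gives 1/√f = -1.8 log₁₀[7.1e-05+6.28e-05] = 6.972, so f = 0.02057.
ΔP = f(L/D_h)(ρV²/2) = 0.02057·5.54/0.192·2.529e+04 = 1.501e+04 Pa.

ΔP ≈ 15000 Pa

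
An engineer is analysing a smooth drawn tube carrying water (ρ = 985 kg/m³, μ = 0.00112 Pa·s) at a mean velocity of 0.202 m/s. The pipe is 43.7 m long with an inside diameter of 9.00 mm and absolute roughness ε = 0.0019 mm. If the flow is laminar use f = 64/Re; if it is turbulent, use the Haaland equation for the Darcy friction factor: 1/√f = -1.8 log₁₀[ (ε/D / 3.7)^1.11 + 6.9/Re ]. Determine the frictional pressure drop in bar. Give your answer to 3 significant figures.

Reynolds number Re = ρVD/μ = 985 · 0.202 · 0.009 / 0.00112 = 1599.
Re < 2300 → laminar flow, so f = 64/Re = 64/1599 = 0.04003 (the turbulent correlation is not needed).
Darcy-Weisbach: ΔP = f(L/D)(ρV²/2) = 0.04003·(43.7/0.009)·(985·0.202²/2) = 0.04003·4856·20.1 = 3906 Pa.
ΔP = 3906 Pa = 0.0391 bar.

ΔP ≈ 0.0391 bar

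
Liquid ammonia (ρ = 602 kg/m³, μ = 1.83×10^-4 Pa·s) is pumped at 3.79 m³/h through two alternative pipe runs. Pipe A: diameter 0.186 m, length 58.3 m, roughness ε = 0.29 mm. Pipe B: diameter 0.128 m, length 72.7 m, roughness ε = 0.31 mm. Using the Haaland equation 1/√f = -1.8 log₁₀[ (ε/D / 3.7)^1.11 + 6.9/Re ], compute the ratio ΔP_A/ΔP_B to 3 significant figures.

Pipe A: V = Q/A = 0.001053/0.02717 = 0.03875 m/s; Re = 2.371e+04; ε/D = 0.00156; Haaland → f = 0.02787; ΔP_A = f(L/D)(ρV²/2) = 3.948 Pa.
Pipe B: V = Q/A = 0.001053/0.01287 = 0.08181 m/s; Re = 3.445e+04; ε/D = 0.00242; Haaland → f = 0.02821; ΔP_B = f(L/D)(ρV²/2) = 32.28 Pa.
ΔP_A/ΔP_B = 3.948/32.28 = 0.122.

ΔP_A/ΔP_B ≈ 0.122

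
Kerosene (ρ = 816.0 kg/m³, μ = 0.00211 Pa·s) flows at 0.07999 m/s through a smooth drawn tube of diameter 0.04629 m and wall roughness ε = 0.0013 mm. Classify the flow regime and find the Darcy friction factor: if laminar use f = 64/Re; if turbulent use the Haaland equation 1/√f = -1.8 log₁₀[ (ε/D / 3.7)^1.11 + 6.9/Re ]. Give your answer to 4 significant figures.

Re = ρVD/μ = 816·0.07999·0.04629/0.00211 = 1432.
Re < 2300 → laminar, so f = 64/Re = 0.04469 (roughness is irrelevant in laminar flow).

f ≈ 0.04469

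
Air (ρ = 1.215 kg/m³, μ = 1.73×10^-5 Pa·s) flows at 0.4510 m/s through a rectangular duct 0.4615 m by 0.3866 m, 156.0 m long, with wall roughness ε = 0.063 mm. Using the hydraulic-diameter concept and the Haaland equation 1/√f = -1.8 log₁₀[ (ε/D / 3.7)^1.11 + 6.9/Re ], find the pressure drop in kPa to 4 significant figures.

ΔP ≈ 0.001318 kPa

Hydraulic diameter D_h = 4A/P = 4·(0.4615·0.3866)/(2·(0.4615+0.3866)) = 0.7137/1.696 = 0.4207 m.
Re = ρVD_h/μ = 1.215·0.451·0.4207/1.73e-05 = 1.333e+04.
ε/D_h = 6.3e-05/0.4207 = 0.00015; Haaland gives 1/√f = -1.8 log₁₀[1.33e-05+0.000518] = 5.895, so f = 0.02878.
ΔP = f(L/D_h)(ρV²/2) = 0.02878·156/0.4207·0.1236 = 1.318 Pa.
ΔP = 0.001318 kPa.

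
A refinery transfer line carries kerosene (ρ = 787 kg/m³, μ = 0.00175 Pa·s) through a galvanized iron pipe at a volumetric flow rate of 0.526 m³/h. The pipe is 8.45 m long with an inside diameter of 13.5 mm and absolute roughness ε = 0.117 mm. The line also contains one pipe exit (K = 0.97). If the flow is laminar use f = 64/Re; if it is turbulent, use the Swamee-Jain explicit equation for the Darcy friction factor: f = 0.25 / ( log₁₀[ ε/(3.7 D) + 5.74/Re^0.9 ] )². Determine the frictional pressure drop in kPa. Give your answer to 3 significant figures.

Q = 0.526 m³/h = 0.526/3600 = 0.0001461 m³/s.
Cross-sectional area A = πD²/4 = π(0.0135)²/4 = 0.0001431 m²; mean velocity V = Q/A = 0.0001461/0.0001431 = 1.021 m/s.
Reynolds number Re = ρVD/μ = 787 · 1.021 · 0.0135 / 0.00175 = 6197.
Re > 4000 → turbulent. Relative roughness ε/D = 0.000117/0.0135 = 0.00867. Swamee-Jain: f = 0.25/(log₁₀[0.00867/3.7 + 5.74/6197^0.9])² = 0.25/(log₁₀[0.00234 + 0.00222])² = 0.25/(-2.341)² = 0.04562.
Total minor-loss coefficient ΣK = 1·0.97 = 0.97.
ΔP = [f·L/D + ΣK]·(ρV²/2) = [0.04562·8.45/0.0135 + 0.97]·(787·1.021²/2) = [28.55 + 0.97]·410 = 1.21e+04 Pa.
ΔP = 1.21e+04 Pa = 12.1 kPa.

ΔP ≈ 12.1 kPa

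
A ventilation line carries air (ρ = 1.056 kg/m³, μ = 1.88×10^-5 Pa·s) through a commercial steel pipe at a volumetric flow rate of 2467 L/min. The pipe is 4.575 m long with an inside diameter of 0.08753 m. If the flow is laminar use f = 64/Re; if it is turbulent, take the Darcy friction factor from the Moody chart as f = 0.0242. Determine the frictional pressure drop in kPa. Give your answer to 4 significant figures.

Q = 2467 L/min = 2467/60000 = 0.04112 m³/s.
Cross-sectional area A = πD²/4 = π(0.08753)²/4 = 0.006017 m²; mean velocity V = Q/A = 0.04112/0.006017 = 6.833 m/s.
Reynolds number Re = ρVD/μ = 1.056 · 6.833 · 0.08753 / 1.88e-05 = 3.36e+04.
Re > 4000 → turbulent; use the Moody-chart value f = 0.0242.
Darcy-Weisbach: ΔP = f(L/D)(ρV²/2) = 0.0242·(4.575/0.08753)·(1.056·6.833²/2) = 0.0242·52.27·24.65 = 31.18 Pa.
ΔP = 31.18 Pa = 0.03118 kPa.

ΔP ≈ 0.03118 kPa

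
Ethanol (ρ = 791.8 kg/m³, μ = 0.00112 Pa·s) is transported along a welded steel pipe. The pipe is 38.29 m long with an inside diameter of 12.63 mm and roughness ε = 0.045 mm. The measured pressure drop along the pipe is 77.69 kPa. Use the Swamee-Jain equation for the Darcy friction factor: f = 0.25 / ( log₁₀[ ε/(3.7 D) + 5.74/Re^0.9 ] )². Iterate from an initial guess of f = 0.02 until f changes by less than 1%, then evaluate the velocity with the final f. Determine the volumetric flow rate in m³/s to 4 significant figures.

Q ≈ 1.697×10^-4 m³/s

Rearranging Darcy-Weisbach: V = √(2·ΔP·D/(f·L·ρ)). With ε/D = 4.5e-05/0.01263 = 0.00356, iterate starting from f = 0.02:
  f = 0.02 → V = √(2·7.769e+04·0.01263/(0.02·38.29·791.8)) = 1.799 m/s; Re = ρVD/μ = 1.606e+04; f → 0.03378
  f = 0.03378 → V = 1.384 m/s; Re = 1.236e+04; f → 0.03516
  f = 0.03516 → V = 1.357 m/s; Re = 1.212e+04; f → 0.03527
Converged (Δf/f < 1%). With the final f = 0.03527: V = √(2·7.769e+04·0.01263/(0.03527·38.29·791.8)) = 1.355 m/s.
Q = V·A = 1.355·(π/4·0.01263²) = 0.0001697 m³/s = 1.697×10^-4 m³/s.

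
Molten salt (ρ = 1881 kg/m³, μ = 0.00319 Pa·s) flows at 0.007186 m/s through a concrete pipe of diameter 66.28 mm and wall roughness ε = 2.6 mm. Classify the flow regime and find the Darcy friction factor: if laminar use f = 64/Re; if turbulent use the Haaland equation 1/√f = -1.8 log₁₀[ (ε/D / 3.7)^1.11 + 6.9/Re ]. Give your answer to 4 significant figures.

Re = ρVD/μ = 1881·0.007186·0.06628/0.00319 = 280.8.
Re < 2300 → laminar, so f = 64/Re = 0.2279 (roughness is irrelevant in laminar flow).

f ≈ 0.2279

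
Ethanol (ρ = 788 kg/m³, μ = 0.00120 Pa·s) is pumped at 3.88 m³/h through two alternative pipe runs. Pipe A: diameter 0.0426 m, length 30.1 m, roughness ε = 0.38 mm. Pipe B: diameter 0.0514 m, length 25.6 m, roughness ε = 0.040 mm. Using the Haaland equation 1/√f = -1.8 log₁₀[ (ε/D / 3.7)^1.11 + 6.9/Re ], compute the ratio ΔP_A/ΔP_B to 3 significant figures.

ΔP_A/ΔP_B ≈ 4.22

Pipe A: V = Q/A = 0.001078/0.001425 = 0.7562 m/s; Re = 2.115e+04; ε/D = 0.00892; Haaland → f = 0.03924; ΔP_A = f(L/D)(ρV²/2) = 6246 Pa.
Pipe B: V = Q/A = 0.001078/0.002075 = 0.5194 m/s; Re = 1.753e+04; ε/D = 0.000778; Haaland → f = 0.02797; ΔP_B = f(L/D)(ρV²/2) = 1481 Pa.
ΔP_A/ΔP_B = 6246/1481 = 4.22.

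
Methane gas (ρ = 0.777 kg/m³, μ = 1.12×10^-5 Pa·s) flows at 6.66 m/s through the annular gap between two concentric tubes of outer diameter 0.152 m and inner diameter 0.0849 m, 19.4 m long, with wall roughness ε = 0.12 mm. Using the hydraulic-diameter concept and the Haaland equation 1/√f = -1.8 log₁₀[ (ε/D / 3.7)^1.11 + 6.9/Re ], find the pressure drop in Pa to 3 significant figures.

ΔP ≈ 136 Pa

Hydraulic diameter D_h = 4A/P = D_o - D_i = 0.152 - 0.0849 = 0.0671 m.
Re = ρVD_h/μ = 0.777·6.66·0.0671/1.12e-05 = 3.1e+04.
ε/D_h = 0.00012/0.0671 = 0.00179; Haaland gives 1/√f = -1.8 log₁₀[0.000209+0.000223] = 6.057, so f = 0.02725.
ΔP = f(L/D_h)(ρV²/2) = 0.02725·19.4/0.0671·17.23 = 135.8 Pa.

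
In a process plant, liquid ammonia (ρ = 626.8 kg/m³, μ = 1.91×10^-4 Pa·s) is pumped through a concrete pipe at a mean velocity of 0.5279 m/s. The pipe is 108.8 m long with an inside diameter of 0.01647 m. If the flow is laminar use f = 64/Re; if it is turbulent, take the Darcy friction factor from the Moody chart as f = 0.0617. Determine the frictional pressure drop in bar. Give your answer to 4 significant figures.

ΔP ≈ 0.3560 bar

Reynolds number Re = ρVD/μ = 626.8 · 0.5279 · 0.01647 / 0.000191 = 2.853e+04.
Re > 4000 → turbulent; use the Moody-chart value f = 0.0617.
Darcy-Weisbach: ΔP = f(L/D)(ρV²/2) = 0.0617·(108.8/0.01647)·(626.8·0.5279²/2) = 0.0617·6606·87.34 = 3.56e+04 Pa.
ΔP = 3.56e+04 Pa = 0.3560 bar.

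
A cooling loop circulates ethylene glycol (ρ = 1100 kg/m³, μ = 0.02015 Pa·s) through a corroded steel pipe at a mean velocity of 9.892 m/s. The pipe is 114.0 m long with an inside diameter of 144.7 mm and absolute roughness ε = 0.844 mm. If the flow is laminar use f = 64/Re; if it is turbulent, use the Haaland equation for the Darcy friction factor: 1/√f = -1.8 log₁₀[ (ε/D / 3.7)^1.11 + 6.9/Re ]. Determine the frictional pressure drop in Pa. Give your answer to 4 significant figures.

ΔP ≈ 1394000 Pa

Reynolds number Re = ρVD/μ = 1100 · 9.892 · 0.1447 / 0.0202 = 7.814e+04.
Re > 4000 → turbulent. Relative roughness ε/D = 0.000844/0.1447 = 0.00583. Haaland: 1/√f = -1.8 log₁₀[(0.00583/3.7)^1.11 + 6.9/7.814e+04] = -1.8 log₁₀[0.000775 + 8.83e-05] = 5.515, so f = 0.03288.
Darcy-Weisbach: ΔP = f(L/D)(ρV²/2) = 0.03288·(114/0.1447)·(1100·9.892²/2) = 0.03288·787.8·5.382e+04 = 1.394e+06 Pa.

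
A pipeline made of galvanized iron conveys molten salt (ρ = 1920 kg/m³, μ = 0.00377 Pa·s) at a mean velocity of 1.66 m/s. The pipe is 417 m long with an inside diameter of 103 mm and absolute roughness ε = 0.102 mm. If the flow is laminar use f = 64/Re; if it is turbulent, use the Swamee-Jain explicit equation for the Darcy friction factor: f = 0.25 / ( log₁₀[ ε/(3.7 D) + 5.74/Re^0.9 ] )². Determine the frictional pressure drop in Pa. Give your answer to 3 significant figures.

ΔP ≈ 242000 Pa

Reynolds number Re = ρVD/μ = 1920 · 1.66 · 0.103 / 0.00377 = 8.708e+04.
Re > 4000 → turbulent. Relative roughness ε/D = 0.000102/0.103 = 0.00099. Swamee-Jain: f = 0.25/(log₁₀[0.00099/3.7 + 5.74/8.708e+04^0.9])² = 0.25/(log₁₀[0.000268 + 0.000206])² = 0.25/(-3.325)² = 0.02261.
Darcy-Weisbach: ΔP = f(L/D)(ρV²/2) = 0.02261·(417/0.103)·(1920·1.66²/2) = 0.02261·4049·2645 = 2.422e+05 Pa.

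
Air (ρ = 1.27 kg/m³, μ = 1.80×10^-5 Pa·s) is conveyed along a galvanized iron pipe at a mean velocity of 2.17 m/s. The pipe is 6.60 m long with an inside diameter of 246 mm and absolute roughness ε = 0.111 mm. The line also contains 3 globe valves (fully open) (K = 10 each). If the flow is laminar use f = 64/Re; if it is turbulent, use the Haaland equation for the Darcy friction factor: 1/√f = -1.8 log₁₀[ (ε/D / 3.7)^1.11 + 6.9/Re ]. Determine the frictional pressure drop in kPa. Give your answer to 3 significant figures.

Reynolds number Re = ρVD/μ = 1.27 · 2.17 · 0.246 / 1.8e-05 = 3.766e+04.
Re > 4000 → turbulent. Relative roughness ε/D = 0.000111/0.246 = 0.000451. Haaland: 1/√f = -1.8 log₁₀[(0.000451/3.7)^1.11 + 6.9/3.766e+04] = -1.8 log₁₀[4.53e-05 + 0.000183] = 6.554, so f = 0.02328.
Total minor-loss coefficient ΣK = 3·10 = 30.
ΔP = [f·L/D + ΣK]·(ρV²/2) = [0.02328·6.6/0.246 + 30]·(1.27·2.17²/2) = [0.6246 + 30]·2.99 = 91.57 Pa.
ΔP = 91.57 Pa = 0.0916 kPa.

ΔP ≈ 0.0916 kPa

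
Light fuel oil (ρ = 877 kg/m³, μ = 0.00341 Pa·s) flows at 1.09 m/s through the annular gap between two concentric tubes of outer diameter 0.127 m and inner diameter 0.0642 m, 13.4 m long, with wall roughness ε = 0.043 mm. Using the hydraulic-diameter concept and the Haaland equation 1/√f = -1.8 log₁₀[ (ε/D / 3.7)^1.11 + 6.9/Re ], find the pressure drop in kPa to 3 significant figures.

Hydraulic diameter D_h = 4A/P = D_o - D_i = 0.127 - 0.0642 = 0.0628 m.
Re = ρVD_h/μ = 877·1.09·0.0628/0.00341 = 1.76e+04.
ε/D_h = 4.3e-05/0.0628 = 0.000685; Haaland gives 1/√f = -1.8 log₁₀[7.19e-05+0.000392] = 6.001, so f = 0.02777.
ΔP = f(L/D_h)(ρV²/2) = 0.02777·13.4/0.0628·521 = 3087 Pa.
ΔP = 3.09 kPa.

ΔP ≈ 3.09 kPa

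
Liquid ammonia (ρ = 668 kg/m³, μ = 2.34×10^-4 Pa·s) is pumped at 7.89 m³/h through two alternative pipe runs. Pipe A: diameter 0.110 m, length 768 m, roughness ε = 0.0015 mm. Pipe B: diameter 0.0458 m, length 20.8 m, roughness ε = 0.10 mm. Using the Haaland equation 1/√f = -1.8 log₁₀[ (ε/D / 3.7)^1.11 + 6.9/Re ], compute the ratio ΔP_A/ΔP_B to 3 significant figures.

ΔP_A/ΔP_B ≈ 0.355

Pipe A: V = Q/A = 0.002192/0.009503 = 0.2306 m/s; Re = 7.242e+04; ε/D = 1.36e-05; Haaland → f = 0.01913; ΔP_A = f(L/D)(ρV²/2) = 2373 Pa.
Pipe B: V = Q/A = 0.002192/0.001647 = 1.33 m/s; Re = 1.739e+05; ε/D = 0.00218; Haaland → f = 0.02487; ΔP_B = f(L/D)(ρV²/2) = 6677 Pa.
ΔP_A/ΔP_B = 2373/6677 = 0.355.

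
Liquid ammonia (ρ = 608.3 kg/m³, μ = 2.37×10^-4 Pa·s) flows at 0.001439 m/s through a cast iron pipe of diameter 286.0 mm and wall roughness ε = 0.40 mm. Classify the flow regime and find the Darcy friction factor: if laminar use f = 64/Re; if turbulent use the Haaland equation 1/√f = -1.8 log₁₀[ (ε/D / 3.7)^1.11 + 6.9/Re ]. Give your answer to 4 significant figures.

Re = ρVD/μ = 608.3·0.001439·0.286/0.000237 = 1056.
Re < 2300 → laminar, so f = 64/Re = 0.06059 (roughness is irrelevant in laminar flow).

f ≈ 0.06059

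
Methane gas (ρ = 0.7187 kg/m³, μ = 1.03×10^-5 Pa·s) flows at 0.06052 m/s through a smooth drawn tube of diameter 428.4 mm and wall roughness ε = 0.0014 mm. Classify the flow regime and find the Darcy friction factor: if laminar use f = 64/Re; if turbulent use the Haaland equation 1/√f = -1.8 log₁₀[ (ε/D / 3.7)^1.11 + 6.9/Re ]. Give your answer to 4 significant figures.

f ≈ 0.03538

Re = ρVD/μ = 0.7187·0.06052·0.4284/1.03e-05 = 1809.
Re < 2300 → laminar, so f = 64/Re = 0.03538 (roughness is irrelevant in laminar flow).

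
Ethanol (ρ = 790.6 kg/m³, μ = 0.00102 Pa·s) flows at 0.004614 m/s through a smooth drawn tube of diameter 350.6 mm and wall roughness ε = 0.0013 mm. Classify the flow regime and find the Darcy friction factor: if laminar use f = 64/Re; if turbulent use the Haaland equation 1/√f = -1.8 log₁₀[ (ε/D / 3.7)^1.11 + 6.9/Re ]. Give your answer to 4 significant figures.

f ≈ 0.05104

Re = ρVD/μ = 790.6·0.004614·0.3506/0.00102 = 1254.
Re < 2300 → laminar, so f = 64/Re = 0.05104 (roughness is irrelevant in laminar flow).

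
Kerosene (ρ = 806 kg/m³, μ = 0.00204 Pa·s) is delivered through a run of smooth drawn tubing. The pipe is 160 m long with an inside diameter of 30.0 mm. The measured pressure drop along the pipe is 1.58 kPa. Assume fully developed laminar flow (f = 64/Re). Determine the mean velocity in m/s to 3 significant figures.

V ≈ 0.136 m/s

For laminar flow, f = 64/Re with Re = ρVD/μ, so Darcy-Weisbach reduces to ΔP = 32μLV/D². Solving for V: V = ΔP·D²/(32μL) = 1580·(0.03)²/(32·0.00204·160) = 0.1361 m/s.
Check: Re = ρVD/μ = 806·0.1361·0.03/0.00204 = 1614 < 2300, so the laminar assumption holds.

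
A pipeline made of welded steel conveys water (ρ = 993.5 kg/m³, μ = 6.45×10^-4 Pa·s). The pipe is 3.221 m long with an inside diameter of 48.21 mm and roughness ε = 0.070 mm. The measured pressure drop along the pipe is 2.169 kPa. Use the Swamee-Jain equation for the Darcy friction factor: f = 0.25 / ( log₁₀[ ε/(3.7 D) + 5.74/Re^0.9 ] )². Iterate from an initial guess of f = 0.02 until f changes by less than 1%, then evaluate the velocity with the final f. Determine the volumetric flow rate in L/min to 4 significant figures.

Q ≈ 182.9 L/min

Rearranging Darcy-Weisbach: V = √(2·ΔP·D/(f·L·ρ)). With ε/D = 7e-05/0.04821 = 0.00145, iterate starting from f = 0.02:
  f = 0.02 → V = √(2·2169·0.04821/(0.02·3.221·993.5)) = 1.808 m/s; Re = ρVD/μ = 1.342e+05; f → 0.02332
  f = 0.02332 → V = 1.674 m/s; Re = 1.243e+05; f → 0.02343
Converged (Δf/f < 1%). With the final f = 0.02343: V = √(2·2169·0.04821/(0.02343·3.221·993.5)) = 1.67 m/s.
Q = V·A = 1.67·(π/4·0.04821²) = 0.003048 m³/s = 182.9 L/min.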